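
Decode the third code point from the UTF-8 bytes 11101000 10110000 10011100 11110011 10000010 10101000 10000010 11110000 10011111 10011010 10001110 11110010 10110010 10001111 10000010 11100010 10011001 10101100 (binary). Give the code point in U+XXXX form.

U+1F68E

Offset 0: leading byte 0xE8 = 11101000 → 3-byte char #1 = E8 B0 9C.
Offset 3: leading byte 0xF3 = 11110011 → 4-byte char #2 = F3 82 A8 82.
Offset 7: leading byte 0xF0 = 11110000 → 4-byte char #3 = F0 9F 9A 8E.
Leading byte 0xF0 = 11110000 matches 11110xxx → 4-byte sequence.
Byte 1: 0xF0 = 11110000, payload 000 (3 bits).
Byte 2: 0x9F = 10011111 (10xxxxxx ✓), payload 011111.
Byte 3: 0x9A = 10011010 (10xxxxxx ✓), payload 011010.
Byte 4: 0x8E = 10001110 (10xxxxxx ✓), payload 001110.
Concatenate: 000011111011010001110 = 0x1F68E (21 bits → U+1F68E).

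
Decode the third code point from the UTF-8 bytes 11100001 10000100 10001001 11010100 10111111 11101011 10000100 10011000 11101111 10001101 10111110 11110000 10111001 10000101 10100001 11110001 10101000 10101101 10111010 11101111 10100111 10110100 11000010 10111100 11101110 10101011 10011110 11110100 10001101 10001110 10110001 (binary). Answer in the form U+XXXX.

U+B118

Offset 0: leading byte 0xE1 = 11100001 → 3-byte char #1 = E1 84 89.
Offset 3: leading byte 0xD4 = 11010100 → 2-byte char #2 = D4 BF.
Offset 5: leading byte 0xEB = 11101011 → 3-byte char #3 = EB 84 98.
Leading byte 0xEB = 11101011 matches 1110xxxx → 3-byte sequence.
Byte 1: 0xEB = 11101011, payload 1011 (4 bits).
Byte 2: 0x84 = 10000100 (10xxxxxx ✓), payload 000100.
Byte 3: 0x98 = 10011000 (10xxxxxx ✓), payload 011000.
Concatenate: 1011000100011000 = 0xB118 (16 bits → U+B118).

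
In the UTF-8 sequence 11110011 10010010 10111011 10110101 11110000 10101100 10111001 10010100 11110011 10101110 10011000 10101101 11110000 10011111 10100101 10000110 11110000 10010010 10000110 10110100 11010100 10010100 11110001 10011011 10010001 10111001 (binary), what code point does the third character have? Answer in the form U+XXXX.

U+EE62D

Offset 0: leading byte 0xF3 = 11110011 → 4-byte char #1 = F3 92 BB B5.
Offset 4: leading byte 0xF0 = 11110000 → 4-byte char #2 = F0 AC B9 94.
Offset 8: leading byte 0xF3 = 11110011 → 4-byte char #3 = F3 AE 98 AD.
Leading byte 0xF3 = 11110011 matches 11110xxx → 4-byte sequence.
Byte 1: 0xF3 = 11110011, payload 011 (3 bits).
Byte 2: 0xAE = 10101110 (10xxxxxx ✓), payload 101110.
Byte 3: 0x98 = 10011000 (10xxxxxx ✓), payload 011000.
Byte 4: 0xAD = 10101101 (10xxxxxx ✓), payload 101101.
Concatenate: 011101110011000101101 = 0xEE62D (21 bits → U+EE62D).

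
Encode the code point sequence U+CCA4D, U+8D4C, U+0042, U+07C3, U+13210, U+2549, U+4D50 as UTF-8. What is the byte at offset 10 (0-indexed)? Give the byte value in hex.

U+CCA4D → 4-byte form F3 8C A9 8D at offsets 0–3.
U+8D4C → 3-byte form E8 B5 8C at offsets 4–6.
U+0042 → 1-byte form 42 at offsets 7–7.
U+07C3 → 2-byte form DF 83 at offsets 8–9.
U+13210 → 4-byte form F0 93 88 90 at offsets 10–13.
Offset 10 falls in char 5's range; it's byte 1 of F0 93 88 90 = 0xF0.

0xF0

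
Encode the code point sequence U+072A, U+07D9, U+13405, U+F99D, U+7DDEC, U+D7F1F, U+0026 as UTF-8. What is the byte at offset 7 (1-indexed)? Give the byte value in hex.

0x90

1-indexed offset 7 is 0-indexed offset 6.
U+072A → 2-byte form DC AA at offsets 0–1.
U+07D9 → 2-byte form DF 99 at offsets 2–3.
U+13405 → 4-byte form F0 93 90 85 at offsets 4–7.
Offset 6 falls in char 3's range; it's byte 3 of F0 93 90 85 = 0x90.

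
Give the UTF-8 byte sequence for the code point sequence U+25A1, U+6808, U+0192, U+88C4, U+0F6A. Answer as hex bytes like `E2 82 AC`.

U+25A1: 3-byte form → E2 96 A1.
U+6808: 3-byte form → E6 A0 88.
U+0192: 2-byte form → C6 92.
U+88C4: 3-byte form → E8 A3 84.
U+0F6A: 3-byte form → E0 BD AA.
Concatenated (14 bytes): E2 96 A1 E6 A0 88 C6 92 E8 A3 84 E0 BD AA.

E2 96 A1 E6 A0 88 C6 92 E8 A3 84 E0 BD AA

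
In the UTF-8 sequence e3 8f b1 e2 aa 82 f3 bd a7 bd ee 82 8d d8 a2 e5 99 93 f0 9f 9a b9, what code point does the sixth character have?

Offset 0: leading byte 0xE3 = 11100011 → 3-byte char #1 = E3 8F B1.
Offset 3: leading byte 0xE2 = 11100010 → 3-byte char #2 = E2 AA 82.
Offset 6: leading byte 0xF3 = 11110011 → 4-byte char #3 = F3 BD A7 BD.
Offset 10: leading byte 0xEE = 11101110 → 3-byte char #4 = EE 82 8D.
Offset 13: leading byte 0xD8 = 11011000 → 2-byte char #5 = D8 A2.
Offset 15: leading byte 0xE5 = 11100101 → 3-byte char #6 = E5 99 93.
Leading byte 0xE5 = 11100101 matches 1110xxxx → 3-byte sequence.
Byte 1: 0xE5 = 11100101, payload 0101 (4 bits).
Byte 2: 0x99 = 10011001 (10xxxxxx ✓), payload 011001.
Byte 3: 0x93 = 10010011 (10xxxxxx ✓), payload 010011.
Concatenate: 0101011001010011 = 0x5653 (16 bits → U+5653).

U+5653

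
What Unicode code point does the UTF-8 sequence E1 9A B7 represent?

U+16B7

Leading byte 0xE1 = 11100001 matches 1110xxxx → 3-byte sequence.
Byte 1: 0xE1 = 11100001, payload 0001 (4 bits).
Byte 2: 0x9A = 10011010 (10xxxxxx ✓), payload 011010.
Byte 3: 0xB7 = 10110111 (10xxxxxx ✓), payload 110111.
Concatenate: 0001011010110111 = 0x16B7 (16 bits → U+16B7).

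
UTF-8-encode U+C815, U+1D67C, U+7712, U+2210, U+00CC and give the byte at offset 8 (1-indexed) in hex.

1-indexed offset 8 is 0-indexed offset 7.
U+C815 → 3-byte form EC A0 95 at offsets 0–2.
U+1D67C → 4-byte form F0 9D 99 BC at offsets 3–6.
U+7712 → 3-byte form E7 9C 92 at offsets 7–9.
Offset 7 falls in char 3's range; it's byte 1 of E7 9C 92 = 0xE7.

0xE7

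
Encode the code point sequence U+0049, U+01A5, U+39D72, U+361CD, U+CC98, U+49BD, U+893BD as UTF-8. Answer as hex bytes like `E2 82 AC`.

U+0049: 1-byte form → 49.
U+01A5: 2-byte form → C6 A5.
U+39D72: 4-byte form → F0 B9 B5 B2.
U+361CD: 4-byte form → F0 B6 87 8D.
U+CC98: 3-byte form → EC B2 98.
U+49BD: 3-byte form → E4 A6 BD.
U+893BD: 4-byte form → F2 89 8E BD.
Concatenated (21 bytes): 49 C6 A5 F0 B9 B5 B2 F0 B6 87 8D EC B2 98 E4 A6 BD F2 89 8E BD.

49 C6 A5 F0 B9 B5 B2 F0 B6 87 8D EC B2 98 E4 A6 BD F2 89 8E BD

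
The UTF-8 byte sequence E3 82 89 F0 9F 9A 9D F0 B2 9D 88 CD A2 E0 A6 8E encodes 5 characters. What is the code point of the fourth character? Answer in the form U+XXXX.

U+0362

Offset 0: leading byte 0xE3 = 11100011 → 3-byte char #1 = E3 82 89.
Offset 3: leading byte 0xF0 = 11110000 → 4-byte char #2 = F0 9F 9A 9D.
Offset 7: leading byte 0xF0 = 11110000 → 4-byte char #3 = F0 B2 9D 88.
Offset 11: leading byte 0xCD = 11001101 → 2-byte char #4 = CD A2.
Leading byte 0xCD = 11001101 matches 110xxxxx → 2-byte sequence.
Byte 1: 0xCD = 11001101, payload 01101 (5 bits).
Byte 2: 0xA2 = 10100010 (10xxxxxx ✓), payload 100010.
Concatenate: 01101100010 = 0x362 (11 bits → U+0362).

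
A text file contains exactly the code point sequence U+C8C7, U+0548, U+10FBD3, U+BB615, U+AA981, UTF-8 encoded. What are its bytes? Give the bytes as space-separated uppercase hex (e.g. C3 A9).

U+C8C7: 3-byte form → EC A3 87.
U+0548: 2-byte form → D5 88.
U+10FBD3: 4-byte form → F4 8F AF 93.
U+BB615: 4-byte form → F2 BB 98 95.
U+AA981: 4-byte form → F2 AA A6 81.
Concatenated (17 bytes): EC A3 87 D5 88 F4 8F AF 93 F2 BB 98 95 F2 AA A6 81.

EC A3 87 D5 88 F4 8F AF 93 F2 BB 98 95 F2 AA A6 81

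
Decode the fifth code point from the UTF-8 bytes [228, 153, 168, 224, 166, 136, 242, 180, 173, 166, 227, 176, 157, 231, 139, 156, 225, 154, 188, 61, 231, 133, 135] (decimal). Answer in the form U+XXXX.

U+72DC

Offset 0: leading byte 0xE4 = 11100100 → 3-byte char #1 = E4 99 A8.
Offset 3: leading byte 0xE0 = 11100000 → 3-byte char #2 = E0 A6 88.
Offset 6: leading byte 0xF2 = 11110010 → 4-byte char #3 = F2 B4 AD A6.
Offset 10: leading byte 0xE3 = 11100011 → 3-byte char #4 = E3 B0 9D.
Offset 13: leading byte 0xE7 = 11100111 → 3-byte char #5 = E7 8B 9C.
Leading byte 0xE7 = 11100111 matches 1110xxxx → 3-byte sequence.
Byte 1: 0xE7 = 11100111, payload 0111 (4 bits).
Byte 2: 0x8B = 10001011 (10xxxxxx ✓), payload 001011.
Byte 3: 0x9C = 10011100 (10xxxxxx ✓), payload 011100.
Concatenate: 0111001011011100 = 0x72DC (16 bits → U+72DC).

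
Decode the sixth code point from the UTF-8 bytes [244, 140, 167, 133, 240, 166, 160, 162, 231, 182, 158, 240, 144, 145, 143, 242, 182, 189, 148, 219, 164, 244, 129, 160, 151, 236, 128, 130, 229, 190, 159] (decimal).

U+06E4

Offset 0: leading byte 0xF4 = 11110100 → 4-byte char #1 = F4 8C A7 85.
Offset 4: leading byte 0xF0 = 11110000 → 4-byte char #2 = F0 A6 A0 A2.
Offset 8: leading byte 0xE7 = 11100111 → 3-byte char #3 = E7 B6 9E.
Offset 11: leading byte 0xF0 = 11110000 → 4-byte char #4 = F0 90 91 8F.
Offset 15: leading byte 0xF2 = 11110010 → 4-byte char #5 = F2 B6 BD 94.
Offset 19: leading byte 0xDB = 11011011 → 2-byte char #6 = DB A4.
Leading byte 0xDB = 11011011 matches 110xxxxx → 2-byte sequence.
Byte 1: 0xDB = 11011011, payload 11011 (5 bits).
Byte 2: 0xA4 = 10100100 (10xxxxxx ✓), payload 100100.
Concatenate: 11011100100 = 0x6E4 (11 bits → U+06E4).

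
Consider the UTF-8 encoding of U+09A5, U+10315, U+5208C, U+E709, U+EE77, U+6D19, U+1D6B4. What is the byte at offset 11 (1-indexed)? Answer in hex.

0x8C

1-indexed offset 11 is 0-indexed offset 10.
U+09A5 → 3-byte form E0 A6 A5 at offsets 0–2.
U+10315 → 4-byte form F0 90 8C 95 at offsets 3–6.
U+5208C → 4-byte form F1 92 82 8C at offsets 7–10.
Offset 10 falls in char 3's range; it's byte 4 of F1 92 82 8C = 0x8C.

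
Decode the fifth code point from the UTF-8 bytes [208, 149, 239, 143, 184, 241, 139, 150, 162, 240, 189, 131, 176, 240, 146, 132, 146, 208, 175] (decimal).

U+12112

Offset 0: leading byte 0xD0 = 11010000 → 2-byte char #1 = D0 95.
Offset 2: leading byte 0xEF = 11101111 → 3-byte char #2 = EF 8F B8.
Offset 5: leading byte 0xF1 = 11110001 → 4-byte char #3 = F1 8B 96 A2.
Offset 9: leading byte 0xF0 = 11110000 → 4-byte char #4 = F0 BD 83 B0.
Offset 13: leading byte 0xF0 = 11110000 → 4-byte char #5 = F0 92 84 92.
Leading byte 0xF0 = 11110000 matches 11110xxx → 4-byte sequence.
Byte 1: 0xF0 = 11110000, payload 000 (3 bits).
Byte 2: 0x92 = 10010010 (10xxxxxx ✓), payload 010010.
Byte 3: 0x84 = 10000100 (10xxxxxx ✓), payload 000100.
Byte 4: 0x92 = 10010010 (10xxxxxx ✓), payload 010010.
Concatenate: 000010010000100010010 = 0x12112 (21 bits → U+12112).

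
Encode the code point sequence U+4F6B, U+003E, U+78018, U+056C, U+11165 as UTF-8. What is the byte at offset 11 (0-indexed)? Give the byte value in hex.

U+4F6B → 3-byte form E4 BD AB at offsets 0–2.
U+003E → 1-byte form 3E at offsets 3–3.
U+78018 → 4-byte form F1 B8 80 98 at offsets 4–7.
U+056C → 2-byte form D5 AC at offsets 8–9.
U+11165 → 4-byte form F0 91 85 A5 at offsets 10–13.
Offset 11 falls in char 5's range; it's byte 2 of F0 91 85 A5 = 0x91.

0x91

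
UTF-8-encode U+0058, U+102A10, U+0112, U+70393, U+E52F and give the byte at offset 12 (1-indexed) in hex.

1-indexed offset 12 is 0-indexed offset 11.
U+0058 → 1-byte form 58 at offsets 0–0.
U+102A10 → 4-byte form F4 82 A8 90 at offsets 1–4.
U+0112 → 2-byte form C4 92 at offsets 5–6.
U+70393 → 4-byte form F1 B0 8E 93 at offsets 7–10.
U+E52F → 3-byte form EE 94 AF at offsets 11–13.
Offset 11 falls in char 5's range; it's byte 1 of EE 94 AF = 0xEE.

0xEE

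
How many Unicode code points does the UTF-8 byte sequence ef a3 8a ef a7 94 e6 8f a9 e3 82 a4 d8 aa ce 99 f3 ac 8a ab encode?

7

Byte at offset 0: 0xEF = 11101111 → 3-byte char (#1). Advance 3.
Byte at offset 3: 0xEF = 11101111 → 3-byte char (#2). Advance 3.
Byte at offset 6: 0xE6 = 11100110 → 3-byte char (#3). Advance 3.
Byte at offset 9: 0xE3 = 11100011 → 3-byte char (#4). Advance 3.
Byte at offset 12: 0xD8 = 11011000 → 2-byte char (#5). Advance 2.
Byte at offset 14: 0xCE = 11001110 → 2-byte char (#6). Advance 2.
Byte at offset 16: 0xF3 = 11110011 → 4-byte char (#7). Advance 4.
Reached end at offset 20 after 7 code points.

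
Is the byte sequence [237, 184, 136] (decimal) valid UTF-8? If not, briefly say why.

Structurally a 3-byte sequence; payload = 0xDE08.
But 0xDE08 is in U+D800–U+DFFF, the surrogate range. Surrogates are not Unicode scalar values and are forbidden in UTF-8.

invalid (encodes a surrogate (U+D800–U+DFFF))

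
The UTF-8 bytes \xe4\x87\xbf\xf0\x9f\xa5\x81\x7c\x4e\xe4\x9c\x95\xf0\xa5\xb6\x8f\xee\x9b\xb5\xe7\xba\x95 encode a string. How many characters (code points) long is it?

Byte at offset 0: 0xE4 = 11100100 → 3-byte char (#1). Advance 3.
Byte at offset 3: 0xF0 = 11110000 → 4-byte char (#2). Advance 4.
Byte at offset 7: 0x7C = 01111100 → 1-byte char (#3). Advance 1.
Byte at offset 8: 0x4E = 01001110 → 1-byte char (#4). Advance 1.
Byte at offset 9: 0xE4 = 11100100 → 3-byte char (#5). Advance 3.
Byte at offset 12: 0xF0 = 11110000 → 4-byte char (#6). Advance 4.
Byte at offset 16: 0xEE = 11101110 → 3-byte char (#7). Advance 3.
Byte at offset 19: 0xE7 = 11100111 → 3-byte char (#8). Advance 3.
Reached end at offset 22 after 8 code points.

8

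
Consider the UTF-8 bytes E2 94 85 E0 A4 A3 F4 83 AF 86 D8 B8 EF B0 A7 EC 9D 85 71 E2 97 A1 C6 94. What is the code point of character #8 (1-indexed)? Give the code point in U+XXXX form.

Offset 0: leading byte 0xE2 = 11100010 → 3-byte char #1 = E2 94 85.
Offset 3: leading byte 0xE0 = 11100000 → 3-byte char #2 = E0 A4 A3.
Offset 6: leading byte 0xF4 = 11110100 → 4-byte char #3 = F4 83 AF 86.
Offset 10: leading byte 0xD8 = 11011000 → 2-byte char #4 = D8 B8.
Offset 12: leading byte 0xEF = 11101111 → 3-byte char #5 = EF B0 A7.
Offset 15: leading byte 0xEC = 11101100 → 3-byte char #6 = EC 9D 85.
Offset 18: leading byte 0x71 = 01110001 → 1-byte char #7 = 71.
Offset 19: leading byte 0xE2 = 11100010 → 3-byte char #8 = E2 97 A1.
Leading byte 0xE2 = 11100010 matches 1110xxxx → 3-byte sequence.
Byte 1: 0xE2 = 11100010, payload 0010 (4 bits).
Byte 2: 0x97 = 10010111 (10xxxxxx ✓), payload 010111.
Byte 3: 0xA1 = 10100001 (10xxxxxx ✓), payload 100001.
Concatenate: 0010010111100001 = 0x25E1 (16 bits → U+25E1).

U+25E1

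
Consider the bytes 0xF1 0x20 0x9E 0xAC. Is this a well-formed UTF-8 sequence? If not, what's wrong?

Leading byte 0xF1 = 11110001 → 4-byte form.
Byte 2 is 0x20 = 00100000, which is not 10xxxxxx — expected a continuation byte.

invalid (non-continuation byte where continuation expected)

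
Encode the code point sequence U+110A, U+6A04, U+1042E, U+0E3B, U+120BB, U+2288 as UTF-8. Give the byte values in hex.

E1 84 8A E6 A8 84 F0 90 90 AE E0 B8 BB F0 92 82 BB E2 8A 88

U+110A: 3-byte form → E1 84 8A.
U+6A04: 3-byte form → E6 A8 84.
U+1042E: 4-byte form → F0 90 90 AE.
U+0E3B: 3-byte form → E0 B8 BB.
U+120BB: 4-byte form → F0 92 82 BB.
U+2288: 3-byte form → E2 8A 88.
Concatenated (20 bytes): E1 84 8A E6 A8 84 F0 90 90 AE E0 B8 BB F0 92 82 BB E2 8A 88.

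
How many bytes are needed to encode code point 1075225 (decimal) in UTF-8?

4

U+106819 = 0x106819. UTF-8 uses 1 byte below 0x80, 2 below 0x800, 3 below 0x10000, 4 up to 0x10FFFF. 0x106819 is in U+10000–U+10FFFF → 4 bytes.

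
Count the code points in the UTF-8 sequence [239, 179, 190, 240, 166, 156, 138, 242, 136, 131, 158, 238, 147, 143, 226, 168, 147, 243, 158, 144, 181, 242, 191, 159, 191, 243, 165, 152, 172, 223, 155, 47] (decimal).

Byte at offset 0: 0xEF = 11101111 → 3-byte char (#1). Advance 3.
Byte at offset 3: 0xF0 = 11110000 → 4-byte char (#2). Advance 4.
Byte at offset 7: 0xF2 = 11110010 → 4-byte char (#3). Advance 4.
Byte at offset 11: 0xEE = 11101110 → 3-byte char (#4). Advance 3.
Byte at offset 14: 0xE2 = 11100010 → 3-byte char (#5). Advance 3.
Byte at offset 17: 0xF3 = 11110011 → 4-byte char (#6). Advance 4.
Byte at offset 21: 0xF2 = 11110010 → 4-byte char (#7). Advance 4.
Byte at offset 25: 0xF3 = 11110011 → 4-byte char (#8). Advance 4.
Byte at offset 29: 0xDF = 11011111 → 2-byte char (#9). Advance 2.
Byte at offset 31: 0x2F = 00101111 → 1-byte char (#10). Advance 1.
Reached end at offset 32 after 10 code points.

10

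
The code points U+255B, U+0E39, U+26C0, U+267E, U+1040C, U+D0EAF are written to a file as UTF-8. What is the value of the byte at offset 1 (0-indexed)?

U+255B → 3-byte form E2 95 9B at offsets 0–2.
Offset 1 falls in char 1's range; it's byte 2 of E2 95 9B = 0x95.

0x95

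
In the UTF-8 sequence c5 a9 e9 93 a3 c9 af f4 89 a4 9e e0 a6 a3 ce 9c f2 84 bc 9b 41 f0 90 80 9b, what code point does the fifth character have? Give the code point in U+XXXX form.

U+09A3

Offset 0: leading byte 0xC5 = 11000101 → 2-byte char #1 = C5 A9.
Offset 2: leading byte 0xE9 = 11101001 → 3-byte char #2 = E9 93 A3.
Offset 5: leading byte 0xC9 = 11001001 → 2-byte char #3 = C9 AF.
Offset 7: leading byte 0xF4 = 11110100 → 4-byte char #4 = F4 89 A4 9E.
Offset 11: leading byte 0xE0 = 11100000 → 3-byte char #5 = E0 A6 A3.
Leading byte 0xE0 = 11100000 matches 1110xxxx → 3-byte sequence.
Byte 1: 0xE0 = 11100000, payload 0000 (4 bits).
Byte 2: 0xA6 = 10100110 (10xxxxxx ✓), payload 100110.
Byte 3: 0xA3 = 10100011 (10xxxxxx ✓), payload 100011.
Concatenate: 0000100110100011 = 0x9A3 (16 bits → U+09A3).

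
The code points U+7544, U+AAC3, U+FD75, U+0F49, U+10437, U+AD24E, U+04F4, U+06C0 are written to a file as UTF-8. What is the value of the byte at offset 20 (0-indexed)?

0xD3

U+7544 → 3-byte form E7 95 84 at offsets 0–2.
U+AAC3 → 3-byte form EA AB 83 at offsets 3–5.
U+FD75 → 3-byte form EF B5 B5 at offsets 6–8.
U+0F49 → 3-byte form E0 BD 89 at offsets 9–11.
U+10437 → 4-byte form F0 90 90 B7 at offsets 12–15.
U+AD24E → 4-byte form F2 AD 89 8E at offsets 16–19.
U+04F4 → 2-byte form D3 B4 at offsets 20–21.
Offset 20 falls in char 7's range; it's byte 1 of D3 B4 = 0xD3.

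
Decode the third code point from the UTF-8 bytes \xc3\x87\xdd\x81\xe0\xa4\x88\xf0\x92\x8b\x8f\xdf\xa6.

Offset 0: leading byte 0xC3 = 11000011 → 2-byte char #1 = C3 87.
Offset 2: leading byte 0xDD = 11011101 → 2-byte char #2 = DD 81.
Offset 4: leading byte 0xE0 = 11100000 → 3-byte char #3 = E0 A4 88.
Leading byte 0xE0 = 11100000 matches 1110xxxx → 3-byte sequence.
Byte 1: 0xE0 = 11100000, payload 0000 (4 bits).
Byte 2: 0xA4 = 10100100 (10xxxxxx ✓), payload 100100.
Byte 3: 0x88 = 10001000 (10xxxxxx ✓), payload 001000.
Concatenate: 0000100100001000 = 0x908 (16 bits → U+0908).

U+0908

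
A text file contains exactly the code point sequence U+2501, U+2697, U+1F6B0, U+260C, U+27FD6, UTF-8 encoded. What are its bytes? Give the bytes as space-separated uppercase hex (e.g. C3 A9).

E2 94 81 E2 9A 97 F0 9F 9A B0 E2 98 8C F0 A7 BF 96

U+2501: 3-byte form → E2 94 81.
U+2697: 3-byte form → E2 9A 97.
U+1F6B0: 4-byte form → F0 9F 9A B0.
U+260C: 3-byte form → E2 98 8C.
U+27FD6: 4-byte form → F0 A7 BF 96.
Concatenated (17 bytes): E2 94 81 E2 9A 97 F0 9F 9A B0 E2 98 8C F0 A7 BF 96.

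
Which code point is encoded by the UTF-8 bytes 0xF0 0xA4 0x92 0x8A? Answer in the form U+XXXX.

Leading byte 0xF0 = 11110000 matches 11110xxx → 4-byte sequence.
Byte 1: 0xF0 = 11110000, payload 000 (3 bits).
Byte 2: 0xA4 = 10100100 (10xxxxxx ✓), payload 100100.
Byte 3: 0x92 = 10010010 (10xxxxxx ✓), payload 010010.
Byte 4: 0x8A = 10001010 (10xxxxxx ✓), payload 001010.
Concatenate: 000100100010010001010 = 0x2448A (21 bits → U+2448A).

U+2448A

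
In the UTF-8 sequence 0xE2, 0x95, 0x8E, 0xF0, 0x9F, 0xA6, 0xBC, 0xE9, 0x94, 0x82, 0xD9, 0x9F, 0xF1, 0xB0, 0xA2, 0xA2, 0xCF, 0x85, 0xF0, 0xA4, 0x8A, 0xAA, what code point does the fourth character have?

U+065F

Offset 0: leading byte 0xE2 = 11100010 → 3-byte char #1 = E2 95 8E.
Offset 3: leading byte 0xF0 = 11110000 → 4-byte char #2 = F0 9F A6 BC.
Offset 7: leading byte 0xE9 = 11101001 → 3-byte char #3 = E9 94 82.
Offset 10: leading byte 0xD9 = 11011001 → 2-byte char #4 = D9 9F.
Leading byte 0xD9 = 11011001 matches 110xxxxx → 2-byte sequence.
Byte 1: 0xD9 = 11011001, payload 11001 (5 bits).
Byte 2: 0x9F = 10011111 (10xxxxxx ✓), payload 011111.
Concatenate: 11001011111 = 0x65F (11 bits → U+065F).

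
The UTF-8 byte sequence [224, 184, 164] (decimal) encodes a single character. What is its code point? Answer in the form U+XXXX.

Leading byte 0xE0 = 11100000 matches 1110xxxx → 3-byte sequence.
Byte 1: 0xE0 = 11100000, payload 0000 (4 bits).
Byte 2: 0xB8 = 10111000 (10xxxxxx ✓), payload 111000.
Byte 3: 0xA4 = 10100100 (10xxxxxx ✓), payload 100100.
Concatenate: 0000111000100100 = 0xE24 (16 bits → U+0E24).

U+0E24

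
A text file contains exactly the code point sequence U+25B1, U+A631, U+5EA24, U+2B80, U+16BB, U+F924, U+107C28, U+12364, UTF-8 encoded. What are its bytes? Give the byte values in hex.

U+25B1: 3-byte form → E2 96 B1.
U+A631: 3-byte form → EA 98 B1.
U+5EA24: 4-byte form → F1 9E A8 A4.
U+2B80: 3-byte form → E2 AE 80.
U+16BB: 3-byte form → E1 9A BB.
U+F924: 3-byte form → EF A4 A4.
U+107C28: 4-byte form → F4 87 B0 A8.
U+12364: 4-byte form → F0 92 8D A4.
Concatenated (27 bytes): E2 96 B1 EA 98 B1 F1 9E A8 A4 E2 AE 80 E1 9A BB EF A4 A4 F4 87 B0 A8 F0 92 8D A4.

E2 96 B1 EA 98 B1 F1 9E A8 A4 E2 AE 80 E1 9A BB EF A4 A4 F4 87 B0 A8 F0 92 8D A4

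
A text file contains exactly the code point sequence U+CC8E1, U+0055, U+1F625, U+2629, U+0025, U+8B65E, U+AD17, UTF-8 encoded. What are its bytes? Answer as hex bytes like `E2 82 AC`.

F3 8C A3 A1 55 F0 9F 98 A5 E2 98 A9 25 F2 8B 99 9E EA B4 97

U+CC8E1: 4-byte form → F3 8C A3 A1.
U+0055: 1-byte form → 55.
U+1F625: 4-byte form → F0 9F 98 A5.
U+2629: 3-byte form → E2 98 A9.
U+0025: 1-byte form → 25.
U+8B65E: 4-byte form → F2 8B 99 9E.
U+AD17: 3-byte form → EA B4 97.
Concatenated (20 bytes): F3 8C A3 A1 55 F0 9F 98 A5 E2 98 A9 25 F2 8B 99 9E EA B4 97.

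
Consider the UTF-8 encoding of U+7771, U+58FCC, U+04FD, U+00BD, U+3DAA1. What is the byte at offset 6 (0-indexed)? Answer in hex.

U+7771 → 3-byte form E7 9D B1 at offsets 0–2.
U+58FCC → 4-byte form F1 98 BF 8C at offsets 3–6.
Offset 6 falls in char 2's range; it's byte 4 of F1 98 BF 8C = 0x8C.

0x8C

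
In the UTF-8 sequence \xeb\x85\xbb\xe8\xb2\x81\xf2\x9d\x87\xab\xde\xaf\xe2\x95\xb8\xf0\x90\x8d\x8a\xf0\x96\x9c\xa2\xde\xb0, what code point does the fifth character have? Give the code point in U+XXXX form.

Offset 0: leading byte 0xEB = 11101011 → 3-byte char #1 = EB 85 BB.
Offset 3: leading byte 0xE8 = 11101000 → 3-byte char #2 = E8 B2 81.
Offset 6: leading byte 0xF2 = 11110010 → 4-byte char #3 = F2 9D 87 AB.
Offset 10: leading byte 0xDE = 11011110 → 2-byte char #4 = DE AF.
Offset 12: leading byte 0xE2 = 11100010 → 3-byte char #5 = E2 95 B8.
Leading byte 0xE2 = 11100010 matches 1110xxxx → 3-byte sequence.
Byte 1: 0xE2 = 11100010, payload 0010 (4 bits).
Byte 2: 0x95 = 10010101 (10xxxxxx ✓), payload 010101.
Byte 3: 0xB8 = 10111000 (10xxxxxx ✓), payload 111000.
Concatenate: 0010010101111000 = 0x2578 (16 bits → U+2578).

U+2578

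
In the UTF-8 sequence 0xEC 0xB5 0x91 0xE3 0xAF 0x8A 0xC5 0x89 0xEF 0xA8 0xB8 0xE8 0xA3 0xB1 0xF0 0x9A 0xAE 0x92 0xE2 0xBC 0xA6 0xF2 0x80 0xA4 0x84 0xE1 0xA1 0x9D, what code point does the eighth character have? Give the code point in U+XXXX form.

Offset 0: leading byte 0xEC = 11101100 → 3-byte char #1 = EC B5 91.
Offset 3: leading byte 0xE3 = 11100011 → 3-byte char #2 = E3 AF 8A.
Offset 6: leading byte 0xC5 = 11000101 → 2-byte char #3 = C5 89.
Offset 8: leading byte 0xEF = 11101111 → 3-byte char #4 = EF A8 B8.
Offset 11: leading byte 0xE8 = 11101000 → 3-byte char #5 = E8 A3 B1.
Offset 14: leading byte 0xF0 = 11110000 → 4-byte char #6 = F0 9A AE 92.
Offset 18: leading byte 0xE2 = 11100010 → 3-byte char #7 = E2 BC A6.
Offset 21: leading byte 0xF2 = 11110010 → 4-byte char #8 = F2 80 A4 84.
Leading byte 0xF2 = 11110010 matches 11110xxx → 4-byte sequence.
Byte 1: 0xF2 = 11110010, payload 010 (3 bits).
Byte 2: 0x80 = 10000000 (10xxxxxx ✓), payload 000000.
Byte 3: 0xA4 = 10100100 (10xxxxxx ✓), payload 100100.
Byte 4: 0x84 = 10000100 (10xxxxxx ✓), payload 000100.
Concatenate: 010000000100100000100 = 0x80904 (21 bits → U+80904).

U+80904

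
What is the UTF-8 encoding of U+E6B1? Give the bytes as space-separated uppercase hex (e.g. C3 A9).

U+E6B1 = 0xE6B1 = 59057 decimal. In range U+0800–U+FFFF → 3-byte form: 1110xxxx 10xxxxxx 10xxxxxx.
Binary (16 bits): 1110011010110001.
Split 4+6+6: 1110 | 011010 | 110001.
Byte 1: 11101110 = 0xEE.
Byte 2: 10011010 = 0x9A.
Byte 3: 10110001 = 0xB1.

EE 9A B1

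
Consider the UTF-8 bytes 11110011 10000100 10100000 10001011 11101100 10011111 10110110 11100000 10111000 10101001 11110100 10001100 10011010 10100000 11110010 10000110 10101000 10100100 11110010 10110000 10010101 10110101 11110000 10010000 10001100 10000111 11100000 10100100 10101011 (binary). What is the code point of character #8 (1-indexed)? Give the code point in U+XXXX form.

Offset 0: leading byte 0xF3 = 11110011 → 4-byte char #1 = F3 84 A0 8B.
Offset 4: leading byte 0xEC = 11101100 → 3-byte char #2 = EC 9F B6.
Offset 7: leading byte 0xE0 = 11100000 → 3-byte char #3 = E0 B8 A9.
Offset 10: leading byte 0xF4 = 11110100 → 4-byte char #4 = F4 8C 9A A0.
Offset 14: leading byte 0xF2 = 11110010 → 4-byte char #5 = F2 86 A8 A4.
Offset 18: leading byte 0xF2 = 11110010 → 4-byte char #6 = F2 B0 95 B5.
Offset 22: leading byte 0xF0 = 11110000 → 4-byte char #7 = F0 90 8C 87.
Offset 26: leading byte 0xE0 = 11100000 → 3-byte char #8 = E0 A4 AB.
Leading byte 0xE0 = 11100000 matches 1110xxxx → 3-byte sequence.
Byte 1: 0xE0 = 11100000, payload 0000 (4 bits).
Byte 2: 0xA4 = 10100100 (10xxxxxx ✓), payload 100100.
Byte 3: 0xAB = 10101011 (10xxxxxx ✓), payload 101011.
Concatenate: 0000100100101011 = 0x92B (16 bits → U+092B).

U+092B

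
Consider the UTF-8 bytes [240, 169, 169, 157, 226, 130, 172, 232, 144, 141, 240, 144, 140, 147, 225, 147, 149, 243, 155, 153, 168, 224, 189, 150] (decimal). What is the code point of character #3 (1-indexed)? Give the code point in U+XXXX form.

Offset 0: leading byte 0xF0 = 11110000 → 4-byte char #1 = F0 A9 A9 9D.
Offset 4: leading byte 0xE2 = 11100010 → 3-byte char #2 = E2 82 AC.
Offset 7: leading byte 0xE8 = 11101000 → 3-byte char #3 = E8 90 8D.
Leading byte 0xE8 = 11101000 matches 1110xxxx → 3-byte sequence.
Byte 1: 0xE8 = 11101000, payload 1000 (4 bits).
Byte 2: 0x90 = 10010000 (10xxxxxx ✓), payload 010000.
Byte 3: 0x8D = 10001101 (10xxxxxx ✓), payload 001101.
Concatenate: 1000010000001101 = 0x840D (16 bits → U+840D).

U+840D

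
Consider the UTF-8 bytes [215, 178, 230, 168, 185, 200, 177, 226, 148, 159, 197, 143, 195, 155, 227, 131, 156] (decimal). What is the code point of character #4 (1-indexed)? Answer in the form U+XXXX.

Offset 0: leading byte 0xD7 = 11010111 → 2-byte char #1 = D7 B2.
Offset 2: leading byte 0xE6 = 11100110 → 3-byte char #2 = E6 A8 B9.
Offset 5: leading byte 0xC8 = 11001000 → 2-byte char #3 = C8 B1.
Offset 7: leading byte 0xE2 = 11100010 → 3-byte char #4 = E2 94 9F.
Leading byte 0xE2 = 11100010 matches 1110xxxx → 3-byte sequence.
Byte 1: 0xE2 = 11100010, payload 0010 (4 bits).
Byte 2: 0x94 = 10010100 (10xxxxxx ✓), payload 010100.
Byte 3: 0x9F = 10011111 (10xxxxxx ✓), payload 011111.
Concatenate: 0010010100011111 = 0x251F (16 bits → U+251F).

U+251F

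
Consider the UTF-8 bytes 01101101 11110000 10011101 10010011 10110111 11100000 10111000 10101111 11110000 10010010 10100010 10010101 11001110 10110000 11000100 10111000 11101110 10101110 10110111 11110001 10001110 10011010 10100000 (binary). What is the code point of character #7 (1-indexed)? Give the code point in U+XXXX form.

U+EBB7

Offset 0: leading byte 0x6D = 01101101 → 1-byte char #1 = 6D.
Offset 1: leading byte 0xF0 = 11110000 → 4-byte char #2 = F0 9D 93 B7.
Offset 5: leading byte 0xE0 = 11100000 → 3-byte char #3 = E0 B8 AF.
Offset 8: leading byte 0xF0 = 11110000 → 4-byte char #4 = F0 92 A2 95.
Offset 12: leading byte 0xCE = 11001110 → 2-byte char #5 = CE B0.
Offset 14: leading byte 0xC4 = 11000100 → 2-byte char #6 = C4 B8.
Offset 16: leading byte 0xEE = 11101110 → 3-byte char #7 = EE AE B7.
Leading byte 0xEE = 11101110 matches 1110xxxx → 3-byte sequence.
Byte 1: 0xEE = 11101110, payload 1110 (4 bits).
Byte 2: 0xAE = 10101110 (10xxxxxx ✓), payload 101110.
Byte 3: 0xB7 = 10110111 (10xxxxxx ✓), payload 110111.
Concatenate: 1110101110110111 = 0xEBB7 (16 bits → U+EBB7).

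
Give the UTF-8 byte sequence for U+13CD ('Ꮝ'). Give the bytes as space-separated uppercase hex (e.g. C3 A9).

U+13CD = 0x13CD = 5069 decimal. In range U+0800–U+FFFF → 3-byte form: 1110xxxx 10xxxxxx 10xxxxxx.
Binary (16 bits): 0001001111001101.
Split 4+6+6: 0001 | 001111 | 001101.
Byte 1: 11100001 = 0xE1.
Byte 2: 10001111 = 0x8F.
Byte 3: 10001101 = 0x8D.

E1 8F 8D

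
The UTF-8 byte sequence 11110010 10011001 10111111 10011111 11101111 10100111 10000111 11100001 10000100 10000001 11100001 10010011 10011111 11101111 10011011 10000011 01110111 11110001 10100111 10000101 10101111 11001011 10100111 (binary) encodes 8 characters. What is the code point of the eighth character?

Offset 0: leading byte 0xF2 = 11110010 → 4-byte char #1 = F2 99 BF 9F.
Offset 4: leading byte 0xEF = 11101111 → 3-byte char #2 = EF A7 87.
Offset 7: leading byte 0xE1 = 11100001 → 3-byte char #3 = E1 84 81.
Offset 10: leading byte 0xE1 = 11100001 → 3-byte char #4 = E1 93 9F.
Offset 13: leading byte 0xEF = 11101111 → 3-byte char #5 = EF 9B 83.
Offset 16: leading byte 0x77 = 01110111 → 1-byte char #6 = 77.
Offset 17: leading byte 0xF1 = 11110001 → 4-byte char #7 = F1 A7 85 AF.
Offset 21: leading byte 0xCB = 11001011 → 2-byte char #8 = CB A7.
Leading byte 0xCB = 11001011 matches 110xxxxx → 2-byte sequence.
Byte 1: 0xCB = 11001011, payload 01011 (5 bits).
Byte 2: 0xA7 = 10100111 (10xxxxxx ✓), payload 100111.
Concatenate: 01011100111 = 0x2E7 (11 bits → U+02E7).

U+02E7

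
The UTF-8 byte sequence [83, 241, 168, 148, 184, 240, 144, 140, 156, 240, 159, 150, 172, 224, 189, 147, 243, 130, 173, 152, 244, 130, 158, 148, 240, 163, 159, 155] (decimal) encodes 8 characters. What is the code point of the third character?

U+1031C

Offset 0: leading byte 0x53 = 01010011 → 1-byte char #1 = 53.
Offset 1: leading byte 0xF1 = 11110001 → 4-byte char #2 = F1 A8 94 B8.
Offset 5: leading byte 0xF0 = 11110000 → 4-byte char #3 = F0 90 8C 9C.
Leading byte 0xF0 = 11110000 matches 11110xxx → 4-byte sequence.
Byte 1: 0xF0 = 11110000, payload 000 (3 bits).
Byte 2: 0x90 = 10010000 (10xxxxxx ✓), payload 010000.
Byte 3: 0x8C = 10001100 (10xxxxxx ✓), payload 001100.
Byte 4: 0x9C = 10011100 (10xxxxxx ✓), payload 011100.
Concatenate: 000010000001100011100 = 0x1031C (21 bits → U+1031C).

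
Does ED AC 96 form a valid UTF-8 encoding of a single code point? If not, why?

Structurally a 3-byte sequence; payload = 0xDB16.
But 0xDB16 is in U+D800–U+DFFF, the surrogate range. Surrogates are not Unicode scalar values and are forbidden in UTF-8.

invalid (encodes a surrogate (U+D800–U+DFFF))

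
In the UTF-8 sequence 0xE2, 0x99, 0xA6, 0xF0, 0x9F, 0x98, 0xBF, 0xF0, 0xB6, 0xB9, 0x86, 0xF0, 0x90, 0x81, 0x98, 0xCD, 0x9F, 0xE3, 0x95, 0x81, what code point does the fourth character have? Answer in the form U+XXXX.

Offset 0: leading byte 0xE2 = 11100010 → 3-byte char #1 = E2 99 A6.
Offset 3: leading byte 0xF0 = 11110000 → 4-byte char #2 = F0 9F 98 BF.
Offset 7: leading byte 0xF0 = 11110000 → 4-byte char #3 = F0 B6 B9 86.
Offset 11: leading byte 0xF0 = 11110000 → 4-byte char #4 = F0 90 81 98.
Leading byte 0xF0 = 11110000 matches 11110xxx → 4-byte sequence.
Byte 1: 0xF0 = 11110000, payload 000 (3 bits).
Byte 2: 0x90 = 10010000 (10xxxxxx ✓), payload 010000.
Byte 3: 0x81 = 10000001 (10xxxxxx ✓), payload 000001.
Byte 4: 0x98 = 10011000 (10xxxxxx ✓), payload 011000.
Concatenate: 000010000000001011000 = 0x10058 (21 bits → U+10058).

U+10058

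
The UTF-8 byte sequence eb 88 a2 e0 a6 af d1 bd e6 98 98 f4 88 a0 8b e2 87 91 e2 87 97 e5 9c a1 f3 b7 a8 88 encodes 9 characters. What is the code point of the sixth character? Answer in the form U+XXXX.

U+21D1

Offset 0: leading byte 0xEB = 11101011 → 3-byte char #1 = EB 88 A2.
Offset 3: leading byte 0xE0 = 11100000 → 3-byte char #2 = E0 A6 AF.
Offset 6: leading byte 0xD1 = 11010001 → 2-byte char #3 = D1 BD.
Offset 8: leading byte 0xE6 = 11100110 → 3-byte char #4 = E6 98 98.
Offset 11: leading byte 0xF4 = 11110100 → 4-byte char #5 = F4 88 A0 8B.
Offset 15: leading byte 0xE2 = 11100010 → 3-byte char #6 = E2 87 91.
Leading byte 0xE2 = 11100010 matches 1110xxxx → 3-byte sequence.
Byte 1: 0xE2 = 11100010, payload 0010 (4 bits).
Byte 2: 0x87 = 10000111 (10xxxxxx ✓), payload 000111.
Byte 3: 0x91 = 10010001 (10xxxxxx ✓), payload 010001.
Concatenate: 0010000111010001 = 0x21D1 (16 bits → U+21D1).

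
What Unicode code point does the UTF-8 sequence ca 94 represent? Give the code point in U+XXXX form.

Leading byte 0xCA = 11001010 matches 110xxxxx → 2-byte sequence.
Byte 1: 0xCA = 11001010, payload 01010 (5 bits).
Byte 2: 0x94 = 10010100 (10xxxxxx ✓), payload 010100.
Concatenate: 01010010100 = 0x294 (11 bits → U+0294).

U+0294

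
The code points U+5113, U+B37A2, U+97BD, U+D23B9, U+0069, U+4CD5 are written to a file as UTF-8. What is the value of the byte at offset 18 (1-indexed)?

0x95

1-indexed offset 18 is 0-indexed offset 17.
U+5113 → 3-byte form E5 84 93 at offsets 0–2.
U+B37A2 → 4-byte form F2 B3 9E A2 at offsets 3–6.
U+97BD → 3-byte form E9 9E BD at offsets 7–9.
U+D23B9 → 4-byte form F3 92 8E B9 at offsets 10–13.
U+0069 → 1-byte form 69 at offsets 14–14.
U+4CD5 → 3-byte form E4 B3 95 at offsets 15–17.
Offset 17 falls in char 6's range; it's byte 3 of E4 B3 95 = 0x95.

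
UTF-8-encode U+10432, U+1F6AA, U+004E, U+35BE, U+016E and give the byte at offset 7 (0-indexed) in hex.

U+10432 → 4-byte form F0 90 90 B2 at offsets 0–3.
U+1F6AA → 4-byte form F0 9F 9A AA at offsets 4–7.
Offset 7 falls in char 2's range; it's byte 4 of F0 9F 9A AA = 0xAA.

0xAA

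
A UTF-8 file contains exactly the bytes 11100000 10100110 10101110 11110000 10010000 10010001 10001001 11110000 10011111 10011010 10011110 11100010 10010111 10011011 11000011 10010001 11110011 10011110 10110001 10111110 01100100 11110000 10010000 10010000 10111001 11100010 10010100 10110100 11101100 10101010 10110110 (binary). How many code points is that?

Byte at offset 0: 0xE0 = 11100000 → 3-byte char (#1). Advance 3.
Byte at offset 3: 0xF0 = 11110000 → 4-byte char (#2). Advance 4.
Byte at offset 7: 0xF0 = 11110000 → 4-byte char (#3). Advance 4.
Byte at offset 11: 0xE2 = 11100010 → 3-byte char (#4). Advance 3.
Byte at offset 14: 0xC3 = 11000011 → 2-byte char (#5). Advance 2.
Byte at offset 16: 0xF3 = 11110011 → 4-byte char (#6). Advance 4.
Byte at offset 20: 0x64 = 01100100 → 1-byte char (#7). Advance 1.
Byte at offset 21: 0xF0 = 11110000 → 4-byte char (#8). Advance 4.
Byte at offset 25: 0xE2 = 11100010 → 3-byte char (#9). Advance 3.
Byte at offset 28: 0xEC = 11101100 → 3-byte char (#10). Advance 3.
Reached end at offset 31 after 10 code points.

10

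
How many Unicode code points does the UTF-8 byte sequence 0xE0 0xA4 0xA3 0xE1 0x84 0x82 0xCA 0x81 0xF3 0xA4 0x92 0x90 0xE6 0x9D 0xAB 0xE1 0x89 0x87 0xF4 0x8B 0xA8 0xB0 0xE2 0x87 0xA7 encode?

Byte at offset 0: 0xE0 = 11100000 → 3-byte char (#1). Advance 3.
Byte at offset 3: 0xE1 = 11100001 → 3-byte char (#2). Advance 3.
Byte at offset 6: 0xCA = 11001010 → 2-byte char (#3). Advance 2.
Byte at offset 8: 0xF3 = 11110011 → 4-byte char (#4). Advance 4.
Byte at offset 12: 0xE6 = 11100110 → 3-byte char (#5). Advance 3.
Byte at offset 15: 0xE1 = 11100001 → 3-byte char (#6). Advance 3.
Byte at offset 18: 0xF4 = 11110100 → 4-byte char (#7). Advance 4.
Byte at offset 22: 0xE2 = 11100010 → 3-byte char (#8). Advance 3.
Reached end at offset 25 after 8 code points.

8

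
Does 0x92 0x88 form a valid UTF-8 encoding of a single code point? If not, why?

invalid (continuation byte with no leading byte)

Byte 0x92 = 10010010 has the form 10xxxxxx — a continuation byte — but there is no preceding leading byte.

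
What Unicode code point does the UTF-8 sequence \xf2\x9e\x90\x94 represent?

U+9E414

Leading byte 0xF2 = 11110010 matches 11110xxx → 4-byte sequence.
Byte 1: 0xF2 = 11110010, payload 010 (3 bits).
Byte 2: 0x9E = 10011110 (10xxxxxx ✓), payload 011110.
Byte 3: 0x90 = 10010000 (10xxxxxx ✓), payload 010000.
Byte 4: 0x94 = 10010100 (10xxxxxx ✓), payload 010100.
Concatenate: 010011110010000010100 = 0x9E414 (21 bits → U+9E414).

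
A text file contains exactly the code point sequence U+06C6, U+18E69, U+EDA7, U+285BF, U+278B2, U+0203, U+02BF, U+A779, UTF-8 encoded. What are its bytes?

U+06C6: 2-byte form → DB 86.
U+18E69: 4-byte form → F0 98 B9 A9.
U+EDA7: 3-byte form → EE B6 A7.
U+285BF: 4-byte form → F0 A8 96 BF.
U+278B2: 4-byte form → F0 A7 A2 B2.
U+0203: 2-byte form → C8 83.
U+02BF: 2-byte form → CA BF.
U+A779: 3-byte form → EA 9D B9.
Concatenated (24 bytes): DB 86 F0 98 B9 A9 EE B6 A7 F0 A8 96 BF F0 A7 A2 B2 C8 83 CA BF EA 9D B9.

DB 86 F0 98 B9 A9 EE B6 A7 F0 A8 96 BF F0 A7 A2 B2 C8 83 CA BF EA 9D B9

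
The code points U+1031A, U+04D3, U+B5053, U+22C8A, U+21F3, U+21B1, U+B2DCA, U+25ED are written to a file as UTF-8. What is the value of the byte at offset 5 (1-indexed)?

1-indexed offset 5 is 0-indexed offset 4.
U+1031A → 4-byte form F0 90 8C 9A at offsets 0–3.
U+04D3 → 2-byte form D3 93 at offsets 4–5.
Offset 4 falls in char 2's range; it's byte 1 of D3 93 = 0xD3.

0xD3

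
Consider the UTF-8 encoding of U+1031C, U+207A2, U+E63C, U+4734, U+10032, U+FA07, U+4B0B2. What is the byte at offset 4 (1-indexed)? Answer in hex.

1-indexed offset 4 is 0-indexed offset 3.
U+1031C → 4-byte form F0 90 8C 9C at offsets 0–3.
Offset 3 falls in char 1's range; it's byte 4 of F0 90 8C 9C = 0x9C.

0x9C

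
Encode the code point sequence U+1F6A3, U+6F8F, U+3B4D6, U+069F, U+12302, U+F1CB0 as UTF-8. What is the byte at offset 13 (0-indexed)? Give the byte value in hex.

U+1F6A3 → 4-byte form F0 9F 9A A3 at offsets 0–3.
U+6F8F → 3-byte form E6 BE 8F at offsets 4–6.
U+3B4D6 → 4-byte form F0 BB 93 96 at offsets 7–10.
U+069F → 2-byte form DA 9F at offsets 11–12.
U+12302 → 4-byte form F0 92 8C 82 at offsets 13–16.
Offset 13 falls in char 5's range; it's byte 1 of F0 92 8C 82 = 0xF0.

0xF0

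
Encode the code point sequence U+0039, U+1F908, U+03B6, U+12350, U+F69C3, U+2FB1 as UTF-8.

39 F0 9F A4 88 CE B6 F0 92 8D 90 F3 B6 A7 83 E2 BE B1

U+0039: 1-byte form → 39.
U+1F908: 4-byte form → F0 9F A4 88.
U+03B6: 2-byte form → CE B6.
U+12350: 4-byte form → F0 92 8D 90.
U+F69C3: 4-byte form → F3 B6 A7 83.
U+2FB1: 3-byte form → E2 BE B1.
Concatenated (18 bytes): 39 F0 9F A4 88 CE B6 F0 92 8D 90 F3 B6 A7 83 E2 BE B1.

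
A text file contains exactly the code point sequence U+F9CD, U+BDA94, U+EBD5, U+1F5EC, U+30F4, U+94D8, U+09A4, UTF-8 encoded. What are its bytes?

EF A7 8D F2 BD AA 94 EE AF 95 F0 9F 97 AC E3 83 B4 E9 93 98 E0 A6 A4

U+F9CD: 3-byte form → EF A7 8D.
U+BDA94: 4-byte form → F2 BD AA 94.
U+EBD5: 3-byte form → EE AF 95.
U+1F5EC: 4-byte form → F0 9F 97 AC.
U+30F4: 3-byte form → E3 83 B4.
U+94D8: 3-byte form → E9 93 98.
U+09A4: 3-byte form → E0 A6 A4.
Concatenated (23 bytes): EF A7 8D F2 BD AA 94 EE AF 95 F0 9F 97 AC E3 83 B4 E9 93 98 E0 A6 A4.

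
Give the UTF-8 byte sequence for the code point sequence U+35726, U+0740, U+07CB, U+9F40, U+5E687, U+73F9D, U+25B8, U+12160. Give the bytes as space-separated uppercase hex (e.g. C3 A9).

F0 B5 9C A6 DD 80 DF 8B E9 BD 80 F1 9E 9A 87 F1 B3 BE 9D E2 96 B8 F0 92 85 A0

U+35726: 4-byte form → F0 B5 9C A6.
U+0740: 2-byte form → DD 80.
U+07CB: 2-byte form → DF 8B.
U+9F40: 3-byte form → E9 BD 80.
U+5E687: 4-byte form → F1 9E 9A 87.
U+73F9D: 4-byte form → F1 B3 BE 9D.
U+25B8: 3-byte form → E2 96 B8.
U+12160: 4-byte form → F0 92 85 A0.
Concatenated (26 bytes): F0 B5 9C A6 DD 80 DF 8B E9 BD 80 F1 9E 9A 87 F1 B3 BE 9D E2 96 B8 F0 92 85 A0.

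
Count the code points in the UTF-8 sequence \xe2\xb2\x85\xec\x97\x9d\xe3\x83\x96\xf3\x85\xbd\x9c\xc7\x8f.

Byte at offset 0: 0xE2 = 11100010 → 3-byte char (#1). Advance 3.
Byte at offset 3: 0xEC = 11101100 → 3-byte char (#2). Advance 3.
Byte at offset 6: 0xE3 = 11100011 → 3-byte char (#3). Advance 3.
Byte at offset 9: 0xF3 = 11110011 → 4-byte char (#4). Advance 4.
Byte at offset 13: 0xC7 = 11000111 → 2-byte char (#5). Advance 2.
Reached end at offset 15 after 5 code points.

5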